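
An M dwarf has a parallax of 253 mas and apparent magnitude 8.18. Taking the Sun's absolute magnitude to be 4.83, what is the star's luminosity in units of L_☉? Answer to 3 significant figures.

L/L_☉ ≈ 7.14×10^-3

d = 1/p = 1000/253 mas = 3.953 pc
M = m − 5 log₁₀ d + 5 = 8.18 − 5·0.5969 + 5 = 10.196
M − M_☉ = 10.196 − 4.83 = 5.366
L/L_☉ = 10^(−0.4 × 5.366) = 7.141×10^-3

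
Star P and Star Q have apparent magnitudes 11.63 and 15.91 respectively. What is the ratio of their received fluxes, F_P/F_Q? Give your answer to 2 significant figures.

F_P/F_Q ≈ 52

Δm = 11.63 − (15.91) = -4.28
Flux ratio = 10^(−0.4 Δm) = 10^(−0.4 × -4.28) = 10^1.712 = 51.52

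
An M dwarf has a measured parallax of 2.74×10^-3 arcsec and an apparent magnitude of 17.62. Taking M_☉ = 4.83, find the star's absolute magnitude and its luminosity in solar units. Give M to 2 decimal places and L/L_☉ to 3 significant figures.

M ≈ 9.81; L/L_☉ ≈ 0.0102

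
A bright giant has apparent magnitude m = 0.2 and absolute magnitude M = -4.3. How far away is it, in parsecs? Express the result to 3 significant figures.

μ = m − M = 4.500
m − M = 5 log₁₀ d − 5
log₁₀ d = (m − M)/5 + 1 = 1.9000
d = 10^1.9000 = 79.43 pc

d ≈ 79.4 pc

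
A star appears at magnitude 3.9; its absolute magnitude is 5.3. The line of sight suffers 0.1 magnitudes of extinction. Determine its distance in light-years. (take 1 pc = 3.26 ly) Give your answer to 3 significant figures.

d ≈ 16.3 ly

m − M = 5 log₁₀(d/10 pc) + A  ⇒  3.9 − (5.3) − 0.1 = 5 log₁₀(d/10)
-1.500 = 5 log₁₀(d/10)
log₁₀ d = (m − M − A)/5 + 1 = 0.7000
d = 10^0.7000 = 5.012 pc
= 16.34 ly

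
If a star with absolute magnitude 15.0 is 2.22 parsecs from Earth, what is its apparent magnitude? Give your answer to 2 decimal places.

m = M + 5 log₁₀ d − 5 = 15.0 + 5·0.3464 − 5 = 11.732

m ≈ 11.73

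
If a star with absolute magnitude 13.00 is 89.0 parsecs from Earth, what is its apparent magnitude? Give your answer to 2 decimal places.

m ≈ 17.75

m = M + 5 log₁₀ d − 5 = 13.00 + 5·1.9494 − 5 = 17.747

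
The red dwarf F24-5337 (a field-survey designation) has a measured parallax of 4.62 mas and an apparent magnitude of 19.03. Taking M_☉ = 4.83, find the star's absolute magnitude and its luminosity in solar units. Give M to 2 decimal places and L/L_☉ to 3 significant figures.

M ≈ 12.35; L/L_☉ ≈ 9.79×10^-4

d = 1/p = 1000/4.62 mas = 216.5 pc
M = m − 5 log₁₀ d + 5 = 19.03 − 5·2.3354 + 5 = 12.353
M − M_☉ = 12.353 − 4.83 = 7.523
L/L_☉ = 10^(−0.4 × 7.523) = 9.788×10^-4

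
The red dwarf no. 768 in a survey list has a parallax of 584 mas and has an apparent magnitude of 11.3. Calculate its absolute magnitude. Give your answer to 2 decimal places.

p = 584 mas = 0.584″ → d = 1/p = 1.712 pc
5 log₁₀(d/10 pc) = 5 log₁₀(1.712) − 5 = -3.832
M = m − 5 log₁₀(d/10) = 11.3 + 3.832 = 15.132

M ≈ 15.13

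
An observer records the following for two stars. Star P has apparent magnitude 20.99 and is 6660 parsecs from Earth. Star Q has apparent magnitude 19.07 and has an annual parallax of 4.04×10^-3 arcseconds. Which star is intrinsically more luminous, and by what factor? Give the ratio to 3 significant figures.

Star P: M = m − 5 log₁₀ d + 5 = 20.99 − 5·3.8235 + 5 = 6.873
Star Q: d = 1/p = 1/4.04×10^-3″ = 247.5 pc
Star Q: M = m − 5 log₁₀ d + 5 = 19.07 − 5·2.3936 + 5 = 12.102
ΔM = M_P − M_Q = 6.873 − (12.102) = -5.229; smaller M is more luminous → Star P.
L ratio = 10^(0.4 |ΔM|) = 10^2.092 = 123.5

Star P is more luminous, by a factor of 124.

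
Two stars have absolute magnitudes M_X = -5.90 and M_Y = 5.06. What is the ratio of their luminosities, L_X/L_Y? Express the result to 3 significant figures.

L_X/L_Y ≈ 24200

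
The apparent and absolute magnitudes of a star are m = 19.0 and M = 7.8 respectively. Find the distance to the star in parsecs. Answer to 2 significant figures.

d ≈ 1700 pc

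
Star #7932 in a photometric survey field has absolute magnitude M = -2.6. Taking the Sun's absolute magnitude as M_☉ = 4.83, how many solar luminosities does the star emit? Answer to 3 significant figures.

M − M_☉ = -2.6 − 4.83 = -7.430
L/L_☉ = 10^(−0.4 (M − M_☉)) = 10^2.972 = 937.6

L/L_☉ ≈ 938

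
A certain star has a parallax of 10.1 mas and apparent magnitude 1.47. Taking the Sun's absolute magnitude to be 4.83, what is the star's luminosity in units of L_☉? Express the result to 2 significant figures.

L/L_☉ ≈ 2200

d = 1/p = 1000/10.1 mas = 99.01 pc
M = m − 5 log₁₀ d + 5 = 1.47 − 5·1.9957 + 5 = -3.508
M − M_☉ = -3.508 − 4.83 = -8.338
L/L_☉ = 10^(−0.4 × -8.338) = 2164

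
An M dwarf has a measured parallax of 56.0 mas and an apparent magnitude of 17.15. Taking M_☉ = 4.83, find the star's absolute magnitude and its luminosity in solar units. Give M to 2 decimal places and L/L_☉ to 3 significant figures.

d = 1/p = 1000/56.0 mas = 17.86 pc
M = m − 5 log₁₀ d + 5 = 17.15 − 5·1.2518 + 5 = 15.891
M − M_☉ = 15.891 − 4.83 = 11.061
L/L_☉ = 10^(−0.4 × 11.061) = 3.764×10^-5

M ≈ 15.89; L/L_☉ ≈ 3.76×10^-5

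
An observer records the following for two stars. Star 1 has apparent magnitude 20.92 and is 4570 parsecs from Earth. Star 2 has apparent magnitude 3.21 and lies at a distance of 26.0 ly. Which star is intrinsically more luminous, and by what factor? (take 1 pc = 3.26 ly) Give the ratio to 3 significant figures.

Star 1: M = m − 5 log₁₀ d + 5 = 20.92 − 5·3.6599 + 5 = 7.620
Star 2: d = 26.0 ly / 3.26 = 7.975 pc
Star 2: M = m − 5 log₁₀ d + 5 = 3.21 − 5·0.9018 + 5 = 3.701
ΔM = M_1 − M_2 = 7.620 − (3.701) = 3.919; smaller M is more luminous → Star 2.
L ratio = 10^(0.4 |ΔM|) = 10^1.568 = 36.96

Star 2 is more luminous, by a factor of 37.0.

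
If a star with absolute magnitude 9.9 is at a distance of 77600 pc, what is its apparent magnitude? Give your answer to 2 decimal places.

m = M + 5 log₁₀ d − 5 = 9.9 + 5·4.8899 − 5 = 29.349

m ≈ 29.35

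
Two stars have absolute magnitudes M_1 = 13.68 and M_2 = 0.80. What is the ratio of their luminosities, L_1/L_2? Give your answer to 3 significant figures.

L_1/L_2 ≈ 7.05×10^-6

ΔM = M_1 − M_2 = 12.88
L_1/L_2 = 10^(−0.4 ΔM) = 10^-5.152 = 7.047×10^-6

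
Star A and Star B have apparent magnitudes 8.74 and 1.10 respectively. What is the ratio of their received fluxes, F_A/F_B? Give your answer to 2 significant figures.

F_A/F_B ≈ 8.8×10^-4

Magnitude difference = 7.64
Flux ratio = 10^(−0.4 Δm) = 10^(−0.4 × 7.64) = 10^-3.056 = 8.790×10^-4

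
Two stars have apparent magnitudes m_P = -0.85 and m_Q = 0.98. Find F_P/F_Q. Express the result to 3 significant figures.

Δm = -0.85 − (0.98) = -1.83
Flux ratio = 10^(−0.4 Δm) = 10^(−0.4 × -1.83) = 10^0.732 = 5.395

F_P/F_Q ≈ 5.40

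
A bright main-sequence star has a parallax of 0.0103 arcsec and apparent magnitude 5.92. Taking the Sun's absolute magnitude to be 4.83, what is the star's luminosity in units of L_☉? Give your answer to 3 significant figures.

L/L_☉ ≈ 34.5

d = 1/p = 1/0.0103″ = 97.09 pc
M = m − 5 log₁₀ d + 5 = 5.92 − 5·1.9872 + 5 = 0.984
M − M_☉ = 0.984 − 4.83 = -3.846
L/L_☉ = 10^(−0.4 × -3.846) = 34.54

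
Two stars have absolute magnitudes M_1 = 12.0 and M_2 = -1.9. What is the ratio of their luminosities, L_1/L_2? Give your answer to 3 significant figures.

ΔM = M_1 − M_2 = 13.9
L_1/L_2 = 10^(−0.4 ΔM) = 10^-5.560 = 2.754×10^-6

L_1/L_2 ≈ 2.75×10^-6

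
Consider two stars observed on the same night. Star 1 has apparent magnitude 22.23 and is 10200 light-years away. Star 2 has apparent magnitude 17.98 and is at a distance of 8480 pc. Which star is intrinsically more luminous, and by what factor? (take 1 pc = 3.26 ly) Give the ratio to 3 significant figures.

Star 2 is more luminous, by a factor of 368.

Star 1: d = 10200 ly / 3.26 = 3129 pc
Star 1: M = m − 5 log₁₀ d + 5 = 22.23 − 5·3.4954 + 5 = 9.753
Star 2: M = m − 5 log₁₀ d + 5 = 17.98 − 5·3.9284 + 5 = 3.338
ΔM = M_1 − M_2 = 9.753 − (3.338) = 6.415; smaller M is more luminous → Star 2.
L ratio = 10^(0.4 |ΔM|) = 10^2.566 = 368.2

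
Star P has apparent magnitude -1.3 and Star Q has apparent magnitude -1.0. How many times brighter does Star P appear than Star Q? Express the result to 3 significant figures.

Magnitude difference = -0.3
Flux ratio = 10^(−0.4 Δm) = 10^(−0.4 × -0.3) = 10^0.120 = 1.318

1.32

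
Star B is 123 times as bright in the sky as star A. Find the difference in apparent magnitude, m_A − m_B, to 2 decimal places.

m_A − m_B ≈ 5.22

Pogson: Δm = −2.5 log₁₀(ratio) = −2.5 log₁₀(123) = −2.5 × 2.0899 = -5.225
Star B is brighter so has the smaller magnitude: m_A − m_B is positive.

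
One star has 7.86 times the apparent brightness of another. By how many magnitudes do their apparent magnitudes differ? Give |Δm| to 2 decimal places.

Pogson: Δm = −2.5 log₁₀(ratio) = −2.5 log₁₀(7.86) = −2.5 × 0.8954 = -2.239

|Δm| ≈ 2.24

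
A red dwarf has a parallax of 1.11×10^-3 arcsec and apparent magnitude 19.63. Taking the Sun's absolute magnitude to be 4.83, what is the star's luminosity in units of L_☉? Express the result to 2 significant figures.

d = 1/p = 1/1.11×10^-3″ = 900.9 pc
M = m − 5 log₁₀ d + 5 = 19.63 − 5·2.9547 + 5 = 9.857
M − M_☉ = 9.857 − 4.83 = 5.027
L/L_☉ = 10^(−0.4 × 5.027) = 9.758×10^-3

L/L_☉ ≈ 9.8×10^-3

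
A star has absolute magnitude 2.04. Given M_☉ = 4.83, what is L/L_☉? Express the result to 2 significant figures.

M − M_☉ = 2.04 − 4.83 = -2.790
L/L_☉ = 10^(−0.4 (M − M_☉)) = 10^1.116 = 13.06

L/L_☉ ≈ 13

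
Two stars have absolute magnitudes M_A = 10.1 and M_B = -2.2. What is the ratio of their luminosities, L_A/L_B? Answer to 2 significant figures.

ΔM = M_A − M_B = 12.3
L_A/L_B = 10^(−0.4 ΔM) = 10^-4.920 = 1.202×10^-5

L_A/L_B ≈ 1.2×10^-5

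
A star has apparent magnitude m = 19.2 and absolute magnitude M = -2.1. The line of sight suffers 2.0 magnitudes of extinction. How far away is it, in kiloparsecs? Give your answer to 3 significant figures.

d ≈ 72.4 kpc

m − M = 5 log₁₀(d/10 pc) + A  ⇒  19.2 − (-2.1) − 2.0 = 5 log₁₀(d/10)
19.300 = 5 log₁₀(d/10)
log₁₀ d = (m − M − A)/5 + 1 = 4.8600
d = 10^4.8600 = 72440 pc
= 72.44 kpc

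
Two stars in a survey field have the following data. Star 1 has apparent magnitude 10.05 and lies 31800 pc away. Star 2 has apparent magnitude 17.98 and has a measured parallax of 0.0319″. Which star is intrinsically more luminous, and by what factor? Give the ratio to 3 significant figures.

Star 1: M = m − 5 log₁₀ d + 5 = 10.05 − 5·4.5024 + 5 = -7.462
Star 2: d = 1/p = 1/0.0319″ = 31.35 pc
Star 2: M = m − 5 log₁₀ d + 5 = 17.98 − 5·1.4962 + 5 = 15.499
ΔM = M_1 − M_2 = -7.462 − (15.499) = -22.961; smaller M is more luminous → Star 1.
L ratio = 10^(0.4 |ΔM|) = 10^9.184 = 1.529×10^9

Star 1 is more luminous, by a factor of 1.53×10^9.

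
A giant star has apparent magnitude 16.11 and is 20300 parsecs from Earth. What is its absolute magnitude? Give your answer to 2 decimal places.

M ≈ -0.43

5 log₁₀(d/10 pc) = 5 log₁₀(20300) − 5 = 16.537
M = m − 5 log₁₀(d/10) = 16.11 − 16.537 = -0.427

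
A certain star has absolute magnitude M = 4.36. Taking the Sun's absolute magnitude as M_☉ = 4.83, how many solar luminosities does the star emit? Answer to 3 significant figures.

M − M_☉ = 4.36 − 4.83 = -0.470
L/L_☉ = 10^(−0.4 (M − M_☉)) = 10^0.188 = 1.542

L/L_☉ ≈ 1.54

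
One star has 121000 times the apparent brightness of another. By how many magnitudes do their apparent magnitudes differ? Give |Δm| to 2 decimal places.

|Δm| ≈ 12.71

Pogson: Δm = −2.5 log₁₀(ratio) = −2.5 log₁₀(121000) = −2.5 × 5.0828 = -12.707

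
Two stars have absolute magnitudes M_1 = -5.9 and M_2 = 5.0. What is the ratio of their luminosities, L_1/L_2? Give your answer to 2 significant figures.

L_1/L_2 ≈ 23000

ΔM = M_1 − M_2 = -10.9
L_1/L_2 = 10^(−0.4 ΔM) = 10^4.360 = 22910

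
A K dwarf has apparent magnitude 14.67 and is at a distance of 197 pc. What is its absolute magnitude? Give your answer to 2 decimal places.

5 log₁₀(d/10 pc) = 5 log₁₀(197.0) − 5 = 6.472
M = m − 5 log₁₀(d/10) = 14.67 − 6.472 = 8.198

M ≈ 8.20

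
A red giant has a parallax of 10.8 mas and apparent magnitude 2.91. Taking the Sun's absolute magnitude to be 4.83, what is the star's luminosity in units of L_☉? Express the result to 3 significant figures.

L/L_☉ ≈ 503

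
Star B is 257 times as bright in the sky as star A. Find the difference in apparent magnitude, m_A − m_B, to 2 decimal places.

m_A − m_B ≈ 6.02

Pogson: Δm = −2.5 log₁₀(ratio) = −2.5 log₁₀(257) = −2.5 × 2.4099 = -6.025
Star B is brighter so has the smaller magnitude: m_A − m_B is positive.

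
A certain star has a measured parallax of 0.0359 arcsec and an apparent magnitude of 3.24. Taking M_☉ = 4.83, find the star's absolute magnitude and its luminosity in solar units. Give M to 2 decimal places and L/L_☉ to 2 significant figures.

M ≈ 1.02; L/L_☉ ≈ 34

d = 1/p = 1/0.0359″ = 27.86 pc
M = m − 5 log₁₀ d + 5 = 3.24 − 5·1.4449 + 5 = 1.015
M − M_☉ = 1.015 − 4.83 = -3.815
L/L_☉ = 10^(−0.4 × -3.815) = 33.56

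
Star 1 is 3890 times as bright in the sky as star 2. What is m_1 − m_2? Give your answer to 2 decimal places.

m_1 − m_2 ≈ -8.97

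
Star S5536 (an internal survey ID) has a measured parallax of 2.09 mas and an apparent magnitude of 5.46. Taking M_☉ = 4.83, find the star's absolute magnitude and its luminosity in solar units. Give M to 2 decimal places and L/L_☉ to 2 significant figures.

d = 1/p = 1000/2.09 mas = 478.5 pc
M = m − 5 log₁₀ d + 5 = 5.46 − 5·2.6799 + 5 = -2.939
M − M_☉ = -2.939 − 4.83 = -7.769
L/L_☉ = 10^(−0.4 × -7.769) = 1281

M ≈ -2.94; L/L_☉ ≈ 1300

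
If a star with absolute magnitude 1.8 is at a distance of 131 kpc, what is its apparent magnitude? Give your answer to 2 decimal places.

m ≈ 22.39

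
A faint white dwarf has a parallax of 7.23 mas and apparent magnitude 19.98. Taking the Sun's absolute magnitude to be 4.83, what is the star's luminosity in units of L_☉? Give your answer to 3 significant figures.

L/L_☉ ≈ 1.67×10^-4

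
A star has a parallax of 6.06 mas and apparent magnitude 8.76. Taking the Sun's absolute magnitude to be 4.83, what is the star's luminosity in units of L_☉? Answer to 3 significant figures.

L/L_☉ ≈ 7.30

d = 1/p = 1000/6.06 mas = 165.0 pc
M = m − 5 log₁₀ d + 5 = 8.76 − 5·2.2175 + 5 = 2.672
M − M_☉ = 2.672 − 4.83 = -2.158
L/L_☉ = 10^(−0.4 × -2.158) = 7.295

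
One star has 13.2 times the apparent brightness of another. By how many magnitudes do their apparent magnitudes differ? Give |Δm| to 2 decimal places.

Pogson: Δm = −2.5 log₁₀(ratio) = −2.5 log₁₀(13.2) = −2.5 × 1.1206 = -2.801

|Δm| ≈ 2.80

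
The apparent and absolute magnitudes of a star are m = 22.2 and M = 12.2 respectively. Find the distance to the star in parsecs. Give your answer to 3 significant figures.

d ≈ 1000 pc

Distance modulus: m − M = 22.2 − (12.2) = 10.000
m − M = 5 log₁₀ d − 5
log₁₀ d = (m − M)/5 + 1 = 3.0000
d = 10^3.0000 = 1000 pc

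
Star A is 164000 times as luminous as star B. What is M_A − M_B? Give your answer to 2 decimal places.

Pogson: ΔM = −2.5 log₁₀(ratio) = −2.5 log₁₀(164000) = −2.5 × 5.2148 = -13.037
Star A is brighter, so it has the smaller magnitude: the difference is negative.

M_A − M_B ≈ -13.04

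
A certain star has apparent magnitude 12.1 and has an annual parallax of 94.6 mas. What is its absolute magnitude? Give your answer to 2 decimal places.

M ≈ 11.98

p = 94.6 mas = 0.0946″ → d = 1/p = 10.57 pc
5 log₁₀(d/10 pc) = 5 log₁₀(10.57) − 5 = 0.121
M = m − 5 log₁₀(d/10) = 12.1 − 0.121 = 11.979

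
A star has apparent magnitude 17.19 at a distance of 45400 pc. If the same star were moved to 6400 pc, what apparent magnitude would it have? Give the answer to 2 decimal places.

m ≈ 12.94

Flux ∝ 1/d², so Δm = 5 log₁₀(d₂/d₁) = 5 log₁₀(6400/45400) = -4.254
m₂ = m₁ + Δm = 17.19 + (-4.254) = 12.936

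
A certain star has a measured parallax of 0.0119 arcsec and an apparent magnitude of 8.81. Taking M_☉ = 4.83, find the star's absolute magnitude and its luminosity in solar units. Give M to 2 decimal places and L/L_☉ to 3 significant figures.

d = 1/p = 1/0.0119″ = 84.03 pc
M = m − 5 log₁₀ d + 5 = 8.81 − 5·1.9245 + 5 = 4.188
M − M_☉ = 4.188 − 4.83 = -0.642
L/L_☉ = 10^(−0.4 × -0.642) = 1.807

M ≈ 4.19; L/L_☉ ≈ 1.81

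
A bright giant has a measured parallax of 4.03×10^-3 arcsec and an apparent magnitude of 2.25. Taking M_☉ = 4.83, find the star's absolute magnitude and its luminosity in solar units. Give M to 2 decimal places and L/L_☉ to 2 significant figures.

d = 1/p = 1/4.03×10^-3″ = 248.1 pc
M = m − 5 log₁₀ d + 5 = 2.25 − 5·2.3947 + 5 = -4.723
M − M_☉ = -4.723 − 4.83 = -9.553
L/L_☉ = 10^(−0.4 × -9.553) = 6628

M ≈ -4.72; L/L_☉ ≈ 6600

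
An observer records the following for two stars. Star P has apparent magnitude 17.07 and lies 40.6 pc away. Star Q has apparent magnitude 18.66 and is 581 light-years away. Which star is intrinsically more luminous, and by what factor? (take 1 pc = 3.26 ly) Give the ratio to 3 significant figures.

Star P: M = m − 5 log₁₀ d + 5 = 17.07 − 5·1.6085 + 5 = 14.027
Star Q: d = 581 ly / 3.26 = 178.2 pc
Star Q: M = m − 5 log₁₀ d + 5 = 18.66 − 5·2.2510 + 5 = 12.405
ΔM = M_P − M_Q = 14.027 − (12.405) = 1.622; smaller M is more luminous → Star Q.
L ratio = 10^(0.4 |ΔM|) = 10^0.649 = 4.455

Star Q is more luminous, by a factor of 4.46.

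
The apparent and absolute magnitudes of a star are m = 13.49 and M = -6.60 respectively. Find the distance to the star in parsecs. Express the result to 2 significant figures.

d ≈ 100000 pc

Distance modulus: m − M = 13.49 − (-6.60) = 20.090
m − M = 5 log₁₀ d − 5
log₁₀ d = (m − M)/5 + 1 = 5.0180
d = 10^5.0180 = 104200 pc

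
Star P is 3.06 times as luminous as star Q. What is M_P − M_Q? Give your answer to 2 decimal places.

Pogson: ΔM = −2.5 log₁₀(ratio) = −2.5 log₁₀(3.06) = −2.5 × 0.4857 = -1.214
Star P is brighter, so it has the smaller magnitude: the difference is negative.

M_P − M_Q ≈ -1.21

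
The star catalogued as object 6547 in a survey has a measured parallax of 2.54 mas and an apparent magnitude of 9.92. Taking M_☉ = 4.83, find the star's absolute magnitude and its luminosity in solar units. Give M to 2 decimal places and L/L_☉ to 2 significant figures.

M ≈ 1.94; L/L_☉ ≈ 14

d = 1/p = 1000/2.54 mas = 393.7 pc
M = m − 5 log₁₀ d + 5 = 9.92 − 5·2.5952 + 5 = 1.944
M − M_☉ = 1.944 − 4.83 = -2.886
L/L_☉ = 10^(−0.4 × -2.886) = 14.27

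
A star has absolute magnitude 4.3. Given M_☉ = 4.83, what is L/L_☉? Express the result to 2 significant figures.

M − M_☉ = 4.3 − 4.83 = -0.530
L/L_☉ = 10^(−0.4 (M − M_☉)) = 10^0.212 = 1.629

L/L_☉ ≈ 1.6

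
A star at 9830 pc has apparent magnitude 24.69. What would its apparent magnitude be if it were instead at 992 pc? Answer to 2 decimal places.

Flux ∝ 1/d², so Δm = 5 log₁₀(d₂/d₁) = 5 log₁₀(992/9830) = -4.980
m₂ = m₁ + Δm = 24.69 + (-4.980) = 19.710

m ≈ 19.71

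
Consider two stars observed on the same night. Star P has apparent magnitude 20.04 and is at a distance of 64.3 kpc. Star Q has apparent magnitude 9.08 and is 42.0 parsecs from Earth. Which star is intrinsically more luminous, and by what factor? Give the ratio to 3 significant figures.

Star P: d = 64.3 kpc = 64300 pc
Star P: M = m − 5 log₁₀ d + 5 = 20.04 − 5·4.8082 + 5 = 0.999
Star Q: M = m − 5 log₁₀ d + 5 = 9.08 − 5·1.6232 + 5 = 5.964
ΔM = M_P − M_Q = 0.999 − (5.964) = -4.965; smaller M is more luminous → Star P.
L ratio = 10^(0.4 |ΔM|) = 10^1.986 = 96.81

Star P is more luminous, by a factor of 96.8.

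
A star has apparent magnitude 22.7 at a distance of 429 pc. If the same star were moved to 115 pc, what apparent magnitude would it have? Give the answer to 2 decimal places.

Flux ∝ 1/d², so Δm = 5 log₁₀(d₂/d₁) = 5 log₁₀(115/429) = -2.859
m₂ = m₁ + Δm = 22.7 + (-2.859) = 19.841

m ≈ 19.84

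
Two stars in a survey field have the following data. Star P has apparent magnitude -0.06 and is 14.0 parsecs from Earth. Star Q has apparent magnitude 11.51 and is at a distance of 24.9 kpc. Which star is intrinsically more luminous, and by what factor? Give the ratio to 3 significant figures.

Star P: M = m − 5 log₁₀ d + 5 = -0.06 − 5·1.1461 + 5 = -0.791
Star Q: d = 24.9 kpc = 24900 pc
Star Q: M = m − 5 log₁₀ d + 5 = 11.51 − 5·4.3962 + 5 = -5.471
ΔM = M_P − M_Q = -0.791 − (-5.471) = 4.680; smaller M is more luminous → Star Q.
L ratio = 10^(0.4 |ΔM|) = 10^1.872 = 74.50

Star Q is more luminous, by a factor of 74.5.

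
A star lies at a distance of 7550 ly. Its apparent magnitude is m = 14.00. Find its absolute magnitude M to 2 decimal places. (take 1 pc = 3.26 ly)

d = 7550 ly / 3.26 = 2316 pc
5 log₁₀(d/10 pc) = 5 log₁₀(2316) − 5 = 11.824
M = m − 5 log₁₀(d/10) = 14.00 − 11.824 = 2.176

M ≈ 2.18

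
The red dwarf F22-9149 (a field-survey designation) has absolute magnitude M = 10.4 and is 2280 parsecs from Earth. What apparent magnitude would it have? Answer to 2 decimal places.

m ≈ 22.19

m = M + 5 log₁₀ d − 5 = 10.4 + 5·3.3579 − 5 = 22.190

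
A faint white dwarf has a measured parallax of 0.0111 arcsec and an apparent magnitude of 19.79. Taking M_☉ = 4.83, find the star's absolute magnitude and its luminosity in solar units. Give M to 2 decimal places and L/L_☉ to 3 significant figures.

d = 1/p = 1/0.0111″ = 90.09 pc
M = m − 5 log₁₀ d + 5 = 19.79 − 5·1.9547 + 5 = 15.017
M − M_☉ = 15.017 − 4.83 = 10.187
L/L_☉ = 10^(−0.4 × 10.187) = 8.421×10^-5

M ≈ 15.02; L/L_☉ ≈ 8.42×10^-5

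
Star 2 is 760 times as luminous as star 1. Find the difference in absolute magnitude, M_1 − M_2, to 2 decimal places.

M_1 − M_2 ≈ 7.20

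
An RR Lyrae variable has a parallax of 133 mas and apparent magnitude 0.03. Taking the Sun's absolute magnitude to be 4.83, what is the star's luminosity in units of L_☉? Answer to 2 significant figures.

L/L_☉ ≈ 47

d = 1/p = 1000/133 mas = 7.519 pc
M = m − 5 log₁₀ d + 5 = 0.03 − 5·0.8761 + 5 = 0.649
M − M_☉ = 0.649 − 4.83 = -4.181
L/L_☉ = 10^(−0.4 × -4.181) = 47.02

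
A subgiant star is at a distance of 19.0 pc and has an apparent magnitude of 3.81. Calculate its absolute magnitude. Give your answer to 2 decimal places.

5 log₁₀(d/10 pc) = 5 log₁₀(19.00) − 5 = 1.394
M = m − 5 log₁₀(d/10) = 3.81 − 1.394 = 2.416

M ≈ 2.42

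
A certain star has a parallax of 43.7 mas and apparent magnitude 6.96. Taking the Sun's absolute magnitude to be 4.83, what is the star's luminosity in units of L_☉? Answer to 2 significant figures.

d = 1/p = 1000/43.7 mas = 22.88 pc
M = m − 5 log₁₀ d + 5 = 6.96 − 5·1.3595 + 5 = 5.162
M − M_☉ = 5.162 − 4.83 = 0.332
L/L_☉ = 10^(−0.4 × 0.332) = 0.7363

L/L_☉ ≈ 0.74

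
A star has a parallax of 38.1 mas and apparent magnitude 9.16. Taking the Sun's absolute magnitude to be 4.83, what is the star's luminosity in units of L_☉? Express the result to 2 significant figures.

d = 1/p = 1000/38.1 mas = 26.25 pc
M = m − 5 log₁₀ d + 5 = 9.16 − 5·1.4191 + 5 = 7.065
M − M_☉ = 7.065 − 4.83 = 2.235
L/L_☉ = 10^(−0.4 × 2.235) = 0.1277

L/L_☉ ≈ 0.13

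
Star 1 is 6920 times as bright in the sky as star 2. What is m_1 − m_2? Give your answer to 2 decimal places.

m_1 − m_2 ≈ -9.60

Pogson: Δm = −2.5 log₁₀(ratio) = −2.5 log₁₀(6920) = −2.5 × 3.8401 = -9.600
Star 1 is brighter, so it has the smaller magnitude: the difference is negative.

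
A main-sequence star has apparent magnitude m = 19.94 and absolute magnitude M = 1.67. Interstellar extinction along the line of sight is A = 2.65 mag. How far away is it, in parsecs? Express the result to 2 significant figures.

d ≈ 13000 pc

m − M = 5 log₁₀(d/10 pc) + A  ⇒  19.94 − (1.67) − 2.65 = 5 log₁₀(d/10)
15.620 = 5 log₁₀(d/10)
log₁₀ d = (m − M − A)/5 + 1 = 4.1240
d = 10^4.1240 = 13300 pc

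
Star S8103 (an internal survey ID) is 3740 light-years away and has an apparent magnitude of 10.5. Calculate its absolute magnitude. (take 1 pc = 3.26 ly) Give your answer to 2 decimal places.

M ≈ 0.20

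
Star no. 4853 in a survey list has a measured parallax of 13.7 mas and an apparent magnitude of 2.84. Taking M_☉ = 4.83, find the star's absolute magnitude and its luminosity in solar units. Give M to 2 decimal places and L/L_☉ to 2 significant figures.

M ≈ -1.48; L/L_☉ ≈ 330

d = 1/p = 1000/13.7 mas = 72.99 pc
M = m − 5 log₁₀ d + 5 = 2.84 − 5·1.8633 + 5 = -1.476
M − M_☉ = -1.476 − 4.83 = -6.306
L/L_☉ = 10^(−0.4 × -6.306) = 333.1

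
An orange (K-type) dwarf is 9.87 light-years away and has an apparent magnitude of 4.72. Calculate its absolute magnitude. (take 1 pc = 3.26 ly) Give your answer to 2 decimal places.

d = 9.87 ly / 3.26 = 3.028 pc
5 log₁₀(d/10 pc) = 5 log₁₀(3.028) − 5 = -2.595
M = m − 5 log₁₀(d/10) = 4.72 + 2.595 = 7.315

M ≈ 7.31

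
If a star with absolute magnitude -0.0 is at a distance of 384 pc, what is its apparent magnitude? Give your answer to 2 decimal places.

m = M + 5 log₁₀ d − 5 = -0.0 + 5·2.5843 − 5 = 7.922

m ≈ 7.92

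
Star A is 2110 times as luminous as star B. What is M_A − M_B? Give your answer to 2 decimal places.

M_A − M_B ≈ -8.31

Pogson: ΔM = −2.5 log₁₀(ratio) = −2.5 log₁₀(2110) = −2.5 × 3.3243 = -8.311
Star A is brighter, so it has the smaller magnitude: the difference is negative.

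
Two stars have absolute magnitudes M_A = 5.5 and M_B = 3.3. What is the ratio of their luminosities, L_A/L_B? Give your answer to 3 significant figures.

L_A/L_B ≈ 0.132

ΔM = M_A − M_B = 2.2
L_A/L_B = 10^(−0.4 ΔM) = 10^-0.880 = 0.1318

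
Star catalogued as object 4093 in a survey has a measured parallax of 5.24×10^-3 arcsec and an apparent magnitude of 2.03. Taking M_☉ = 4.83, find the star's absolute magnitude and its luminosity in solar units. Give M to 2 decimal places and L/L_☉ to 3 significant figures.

M ≈ -4.37; L/L_☉ ≈ 4800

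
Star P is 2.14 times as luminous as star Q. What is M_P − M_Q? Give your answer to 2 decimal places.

M_P − M_Q ≈ -0.83

Pogson: ΔM = −2.5 log₁₀(ratio) = −2.5 log₁₀(2.14) = −2.5 × 0.3304 = -0.826
Star P is brighter, so it has the smaller magnitude: the difference is negative.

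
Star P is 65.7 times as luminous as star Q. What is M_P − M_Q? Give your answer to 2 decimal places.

M_P − M_Q ≈ -4.54

Pogson: ΔM = −2.5 log₁₀(ratio) = −2.5 log₁₀(65.7) = −2.5 × 1.8176 = -4.544
Star P is brighter, so it has the smaller magnitude: the difference is negative.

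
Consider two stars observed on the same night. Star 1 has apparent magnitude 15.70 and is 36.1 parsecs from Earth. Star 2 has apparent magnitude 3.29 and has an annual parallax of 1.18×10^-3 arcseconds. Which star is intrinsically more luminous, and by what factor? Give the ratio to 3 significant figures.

Star 2 is more luminous, by a factor of 5.07×10^7.

Star 1: M = m − 5 log₁₀ d + 5 = 15.70 − 5·1.5575 + 5 = 12.912
Star 2: d = 1/p = 1/1.18×10^-3″ = 847.5 pc
Star 2: M = m − 5 log₁₀ d + 5 = 3.29 − 5·2.9281 + 5 = -6.351
ΔM = M_1 − M_2 = 12.912 − (-6.351) = 19.263; smaller M is more luminous → Star 2.
L ratio = 10^(0.4 |ΔM|) = 10^7.705 = 5.072×10^7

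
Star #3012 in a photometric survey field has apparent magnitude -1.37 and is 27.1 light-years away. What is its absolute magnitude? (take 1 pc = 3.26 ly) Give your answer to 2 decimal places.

d = 27.1 ly / 3.26 = 8.313 pc
5 log₁₀(d/10 pc) = 5 log₁₀(8.313) − 5 = -0.401
M = m − 5 log₁₀(d/10) = -1.37 + 0.401 = -0.969

M ≈ -0.97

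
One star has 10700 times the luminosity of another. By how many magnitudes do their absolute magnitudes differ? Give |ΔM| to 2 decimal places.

|ΔM| ≈ 10.07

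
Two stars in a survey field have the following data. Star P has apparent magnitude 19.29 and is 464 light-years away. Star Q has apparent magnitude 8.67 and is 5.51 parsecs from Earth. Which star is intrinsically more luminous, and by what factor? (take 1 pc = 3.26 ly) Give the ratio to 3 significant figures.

Star Q is more luminous, by a factor of 26.5.

Star P: d = 464 ly / 3.26 = 142.3 pc
Star P: M = m − 5 log₁₀ d + 5 = 19.29 − 5·2.1533 + 5 = 13.523
Star Q: M = m − 5 log₁₀ d + 5 = 8.67 − 5·0.7412 + 5 = 9.964
ΔM = M_P − M_Q = 13.523 − (9.964) = 3.559; smaller M is more luminous → Star Q.
L ratio = 10^(0.4 |ΔM|) = 10^1.424 = 26.53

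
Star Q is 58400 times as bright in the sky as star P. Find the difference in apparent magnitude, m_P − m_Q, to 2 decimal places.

Pogson: Δm = −2.5 log₁₀(ratio) = −2.5 log₁₀(58400) = −2.5 × 4.7664 = -11.916
Star Q is brighter so has the smaller magnitude: m_P − m_Q is positive.

m_P − m_Q ≈ 11.92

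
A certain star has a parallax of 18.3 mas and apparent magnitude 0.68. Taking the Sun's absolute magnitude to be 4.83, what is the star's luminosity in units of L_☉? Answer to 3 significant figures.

L/L_☉ ≈ 1360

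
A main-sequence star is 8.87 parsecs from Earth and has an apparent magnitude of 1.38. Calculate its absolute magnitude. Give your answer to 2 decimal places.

5 log₁₀(d/10 pc) = 5 log₁₀(8.870) − 5 = -0.260
M = m − 5 log₁₀(d/10) = 1.38 + 0.260 = 1.640

M ≈ 1.64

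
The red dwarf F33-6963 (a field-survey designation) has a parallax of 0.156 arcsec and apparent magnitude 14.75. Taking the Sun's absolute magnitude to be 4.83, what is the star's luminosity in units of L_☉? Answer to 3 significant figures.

d = 1/p = 1/0.156″ = 6.410 pc
M = m − 5 log₁₀ d + 5 = 14.75 − 5·0.8069 + 5 = 15.716
M − M_☉ = 15.716 − 4.83 = 10.886
L/L_☉ = 10^(−0.4 × 10.886) = 4.423×10^-5

L/L_☉ ≈ 4.42×10^-5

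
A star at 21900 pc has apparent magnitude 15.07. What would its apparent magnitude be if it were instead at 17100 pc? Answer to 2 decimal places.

m ≈ 14.53

Flux ∝ 1/d², so Δm = 5 log₁₀(d₂/d₁) = 5 log₁₀(17100/21900) = -0.537
m₂ = m₁ + Δm = 15.07 + (-0.537) = 14.533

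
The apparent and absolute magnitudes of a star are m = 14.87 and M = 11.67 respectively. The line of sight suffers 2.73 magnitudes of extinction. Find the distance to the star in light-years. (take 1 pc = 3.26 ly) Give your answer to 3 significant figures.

m − M = 5 log₁₀(d/10 pc) + A  ⇒  14.87 − (11.67) − 2.73 = 5 log₁₀(d/10)
0.470 = 5 log₁₀(d/10)
log₁₀ d = (m − M − A)/5 + 1 = 1.0940
d = 10^1.0940 = 12.42 pc
= 40.48 ly

d ≈ 40.5 ly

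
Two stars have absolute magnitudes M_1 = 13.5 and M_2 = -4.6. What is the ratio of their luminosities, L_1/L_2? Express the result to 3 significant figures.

ΔM = M_1 − M_2 = 18.1
L_1/L_2 = 10^(−0.4 ΔM) = 10^-7.240 = 5.754×10^-8

L_1/L_2 ≈ 5.75×10^-8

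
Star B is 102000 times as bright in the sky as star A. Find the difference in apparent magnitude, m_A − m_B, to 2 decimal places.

Pogson: Δm = −2.5 log₁₀(ratio) = −2.5 log₁₀(102000) = −2.5 × 5.0086 = -12.522
Star B is brighter so has the smaller magnitude: m_A − m_B is positive.

m_A − m_B ≈ 12.52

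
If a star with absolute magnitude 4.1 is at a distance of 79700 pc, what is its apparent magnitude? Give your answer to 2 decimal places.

m ≈ 23.61

m = M + 5 log₁₀ d − 5 = 4.1 + 5·4.9015 − 5 = 23.607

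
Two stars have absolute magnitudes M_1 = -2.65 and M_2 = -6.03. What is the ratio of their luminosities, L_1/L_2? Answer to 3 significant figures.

ΔM = M_1 − M_2 = 3.38
L_1/L_2 = 10^(−0.4 ΔM) = 10^-1.352 = 0.04446

L_1/L_2 ≈ 0.0445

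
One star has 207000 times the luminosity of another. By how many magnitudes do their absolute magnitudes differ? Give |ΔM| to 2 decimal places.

Pogson: ΔM = −2.5 log₁₀(ratio) = −2.5 log₁₀(207000) = −2.5 × 5.3160 = -13.290

|ΔM| ≈ 13.29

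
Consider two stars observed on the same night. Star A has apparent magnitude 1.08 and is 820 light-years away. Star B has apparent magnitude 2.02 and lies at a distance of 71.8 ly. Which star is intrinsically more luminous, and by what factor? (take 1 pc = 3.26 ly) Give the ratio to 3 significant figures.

Star A is more luminous, by a factor of 310.

Star A: d = 820 ly / 3.26 = 251.5 pc
Star A: M = m − 5 log₁₀ d + 5 = 1.08 − 5·2.4006 + 5 = -5.923
Star B: d = 71.8 ly / 3.26 = 22.02 pc
Star B: M = m − 5 log₁₀ d + 5 = 2.02 − 5·1.3429 + 5 = 0.305
ΔM = M_A − M_B = -5.923 − (0.305) = -6.228; smaller M is more luminous → Star A.
L ratio = 10^(0.4 |ΔM|) = 10^2.491 = 310.0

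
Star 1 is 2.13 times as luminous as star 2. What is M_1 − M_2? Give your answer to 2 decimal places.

M_1 − M_2 ≈ -0.82

Pogson: ΔM = −2.5 log₁₀(ratio) = −2.5 log₁₀(2.13) = −2.5 × 0.3284 = -0.821
Star 1 is brighter, so it has the smaller magnitude: the difference is negative.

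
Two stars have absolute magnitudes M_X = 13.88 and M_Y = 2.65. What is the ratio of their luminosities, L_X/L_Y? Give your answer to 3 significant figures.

L_X/L_Y ≈ 3.22×10^-5

ΔM = M_X − M_Y = 11.23
L_X/L_Y = 10^(−0.4 ΔM) = 10^-4.492 = 3.221×10^-5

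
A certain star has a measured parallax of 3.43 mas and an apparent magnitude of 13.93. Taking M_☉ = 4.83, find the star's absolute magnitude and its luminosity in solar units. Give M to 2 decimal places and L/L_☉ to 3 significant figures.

M ≈ 6.61; L/L_☉ ≈ 0.195

d = 1/p = 1000/3.43 mas = 291.5 pc
M = m − 5 log₁₀ d + 5 = 13.93 − 5·2.4647 + 5 = 6.606
M − M_☉ = 6.606 − 4.83 = 1.776
L/L_☉ = 10^(−0.4 × 1.776) = 0.1947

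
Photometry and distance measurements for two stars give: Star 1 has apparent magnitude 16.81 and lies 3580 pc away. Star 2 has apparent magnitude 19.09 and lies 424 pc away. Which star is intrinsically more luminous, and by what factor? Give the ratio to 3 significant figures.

Star 1: M = m − 5 log₁₀ d + 5 = 16.81 − 5·3.5539 + 5 = 4.041
Star 2: M = m − 5 log₁₀ d + 5 = 19.09 − 5·2.6274 + 5 = 10.953
ΔM = M_1 − M_2 = 4.041 − (10.953) = -6.913; smaller M is more luminous → Star 1.
L ratio = 10^(0.4 |ΔM|) = 10^2.765 = 582.1

Star 1 is more luminous, by a factor of 582.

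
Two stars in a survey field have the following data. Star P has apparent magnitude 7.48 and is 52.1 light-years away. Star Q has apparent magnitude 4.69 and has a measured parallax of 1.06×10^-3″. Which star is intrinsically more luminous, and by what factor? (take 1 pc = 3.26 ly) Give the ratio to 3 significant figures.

Star P: d = 52.1 ly / 3.26 = 15.98 pc
Star P: M = m − 5 log₁₀ d + 5 = 7.48 − 5·1.2036 + 5 = 6.462
Star Q: d = 1/p = 1/1.06×10^-3″ = 943.4 pc
Star Q: M = m − 5 log₁₀ d + 5 = 4.69 − 5·2.9747 + 5 = -5.183
ΔM = M_P − M_Q = 6.462 − (-5.183) = 11.645; smaller M is more luminous → Star Q.
L ratio = 10^(0.4 |ΔM|) = 10^4.658 = 45510

Star Q is more luminous, by a factor of 45500.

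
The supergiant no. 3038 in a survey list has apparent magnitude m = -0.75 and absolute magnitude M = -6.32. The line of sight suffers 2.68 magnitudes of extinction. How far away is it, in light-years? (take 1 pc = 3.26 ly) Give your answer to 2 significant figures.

m − M = 5 log₁₀(d/10 pc) + A  ⇒  -0.75 − (-6.32) − 2.68 = 5 log₁₀(d/10)
2.890 = 5 log₁₀(d/10)
log₁₀ d = (m − M − A)/5 + 1 = 1.5780
d = 10^1.5780 = 37.84 pc
= 123.4 ly

d ≈ 120 ly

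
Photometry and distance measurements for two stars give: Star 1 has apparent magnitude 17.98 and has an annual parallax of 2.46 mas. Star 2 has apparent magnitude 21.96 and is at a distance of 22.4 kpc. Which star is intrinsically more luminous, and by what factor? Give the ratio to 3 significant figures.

Star 1: p = 2.46 mas = 2.46×10^-3″ → d = 1/p = 406.5 pc
Star 1: M = m − 5 log₁₀ d + 5 = 17.98 − 5·2.6091 + 5 = 9.935
Star 2: d = 22.4 kpc = 22400 pc
Star 2: M = m − 5 log₁₀ d + 5 = 21.96 − 5·4.3502 + 5 = 5.209
ΔM = M_1 − M_2 = 9.935 − (5.209) = 4.726; smaller M is more luminous → Star 2.
L ratio = 10^(0.4 |ΔM|) = 10^1.890 = 77.69

Star 2 is more luminous, by a factor of 77.7.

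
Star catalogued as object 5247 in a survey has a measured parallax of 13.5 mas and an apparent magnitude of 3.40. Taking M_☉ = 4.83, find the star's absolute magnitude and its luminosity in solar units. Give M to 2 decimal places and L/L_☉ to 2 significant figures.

d = 1/p = 1000/13.5 mas = 74.07 pc
M = m − 5 log₁₀ d + 5 = 3.40 − 5·1.8697 + 5 = -0.948
M − M_☉ = -0.948 − 4.83 = -5.778
L/L_☉ = 10^(−0.4 × -5.778) = 204.8

M ≈ -0.95; L/L_☉ ≈ 200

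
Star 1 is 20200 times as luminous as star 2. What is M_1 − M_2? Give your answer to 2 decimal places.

Pogson: ΔM = −2.5 log₁₀(ratio) = −2.5 log₁₀(20200) = −2.5 × 4.3054 = -10.763
Star 1 is brighter, so it has the smaller magnitude: the difference is negative.

M_1 − M_2 ≈ -10.76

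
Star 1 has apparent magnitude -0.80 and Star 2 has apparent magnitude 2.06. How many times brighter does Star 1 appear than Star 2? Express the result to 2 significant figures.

14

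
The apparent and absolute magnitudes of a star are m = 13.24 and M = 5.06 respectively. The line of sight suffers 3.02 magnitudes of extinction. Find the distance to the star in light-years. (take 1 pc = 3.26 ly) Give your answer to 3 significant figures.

m − M = 5 log₁₀(d/10 pc) + A  ⇒  13.24 − (5.06) − 3.02 = 5 log₁₀(d/10)
5.160 = 5 log₁₀(d/10)
log₁₀ d = (m − M − A)/5 + 1 = 2.0320
d = 10^2.0320 = 107.6 pc
= 350.9 ly

d ≈ 351 ly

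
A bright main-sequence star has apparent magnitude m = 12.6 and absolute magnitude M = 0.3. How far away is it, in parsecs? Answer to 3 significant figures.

μ = m − M = 12.300
m − M = 5 log₁₀ d − 5
log₁₀ d = (m − M)/5 + 1 = 3.4600
d = 10^3.4600 = 2884 pc

d ≈ 2880 pc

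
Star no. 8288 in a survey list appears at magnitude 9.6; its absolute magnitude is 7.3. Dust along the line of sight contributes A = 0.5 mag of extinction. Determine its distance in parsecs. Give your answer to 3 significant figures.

d ≈ 22.9 pc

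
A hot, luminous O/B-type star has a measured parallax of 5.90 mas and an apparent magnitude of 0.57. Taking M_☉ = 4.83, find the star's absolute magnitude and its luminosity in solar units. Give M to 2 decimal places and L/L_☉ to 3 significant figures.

M ≈ -5.58; L/L_☉ ≈ 14500

d = 1/p = 1000/5.90 mas = 169.5 pc
M = m − 5 log₁₀ d + 5 = 0.57 − 5·2.2291 + 5 = -5.576
M − M_☉ = -5.576 − 4.83 = -10.406
L/L_☉ = 10^(−0.4 × -10.406) = 14530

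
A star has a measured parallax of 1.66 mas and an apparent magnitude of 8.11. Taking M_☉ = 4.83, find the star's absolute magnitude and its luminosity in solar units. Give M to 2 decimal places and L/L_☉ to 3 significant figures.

M ≈ -0.79; L/L_☉ ≈ 177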